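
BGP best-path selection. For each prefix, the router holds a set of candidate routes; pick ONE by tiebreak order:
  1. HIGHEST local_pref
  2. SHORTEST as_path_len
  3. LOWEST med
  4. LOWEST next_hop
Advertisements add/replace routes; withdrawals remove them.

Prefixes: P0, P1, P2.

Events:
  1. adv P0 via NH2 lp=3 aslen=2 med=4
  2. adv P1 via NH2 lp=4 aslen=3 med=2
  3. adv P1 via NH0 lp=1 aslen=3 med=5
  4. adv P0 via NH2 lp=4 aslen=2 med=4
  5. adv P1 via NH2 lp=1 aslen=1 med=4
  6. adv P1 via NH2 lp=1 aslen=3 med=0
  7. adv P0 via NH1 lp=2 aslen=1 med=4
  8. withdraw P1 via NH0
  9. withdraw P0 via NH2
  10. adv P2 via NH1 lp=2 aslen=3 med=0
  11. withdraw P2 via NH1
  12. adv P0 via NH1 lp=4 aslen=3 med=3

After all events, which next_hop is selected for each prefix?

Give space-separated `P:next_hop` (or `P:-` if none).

Op 1: best P0=NH2 P1=- P2=-
Op 2: best P0=NH2 P1=NH2 P2=-
Op 3: best P0=NH2 P1=NH2 P2=-
Op 4: best P0=NH2 P1=NH2 P2=-
Op 5: best P0=NH2 P1=NH2 P2=-
Op 6: best P0=NH2 P1=NH2 P2=-
Op 7: best P0=NH2 P1=NH2 P2=-
Op 8: best P0=NH2 P1=NH2 P2=-
Op 9: best P0=NH1 P1=NH2 P2=-
Op 10: best P0=NH1 P1=NH2 P2=NH1
Op 11: best P0=NH1 P1=NH2 P2=-
Op 12: best P0=NH1 P1=NH2 P2=-

Answer: P0:NH1 P1:NH2 P2:-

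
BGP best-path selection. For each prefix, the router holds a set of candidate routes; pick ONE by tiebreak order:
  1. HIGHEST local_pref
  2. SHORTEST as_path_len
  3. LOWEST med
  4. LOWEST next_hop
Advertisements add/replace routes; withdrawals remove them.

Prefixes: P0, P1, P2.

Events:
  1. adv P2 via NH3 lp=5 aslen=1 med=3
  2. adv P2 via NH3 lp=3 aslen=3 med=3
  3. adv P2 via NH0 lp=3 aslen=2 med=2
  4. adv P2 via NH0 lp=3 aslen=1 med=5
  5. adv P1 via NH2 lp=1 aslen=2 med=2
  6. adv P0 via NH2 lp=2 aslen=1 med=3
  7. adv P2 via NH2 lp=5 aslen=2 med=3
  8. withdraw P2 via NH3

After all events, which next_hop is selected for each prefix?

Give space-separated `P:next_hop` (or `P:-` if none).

Op 1: best P0=- P1=- P2=NH3
Op 2: best P0=- P1=- P2=NH3
Op 3: best P0=- P1=- P2=NH0
Op 4: best P0=- P1=- P2=NH0
Op 5: best P0=- P1=NH2 P2=NH0
Op 6: best P0=NH2 P1=NH2 P2=NH0
Op 7: best P0=NH2 P1=NH2 P2=NH2
Op 8: best P0=NH2 P1=NH2 P2=NH2

Answer: P0:NH2 P1:NH2 P2:NH2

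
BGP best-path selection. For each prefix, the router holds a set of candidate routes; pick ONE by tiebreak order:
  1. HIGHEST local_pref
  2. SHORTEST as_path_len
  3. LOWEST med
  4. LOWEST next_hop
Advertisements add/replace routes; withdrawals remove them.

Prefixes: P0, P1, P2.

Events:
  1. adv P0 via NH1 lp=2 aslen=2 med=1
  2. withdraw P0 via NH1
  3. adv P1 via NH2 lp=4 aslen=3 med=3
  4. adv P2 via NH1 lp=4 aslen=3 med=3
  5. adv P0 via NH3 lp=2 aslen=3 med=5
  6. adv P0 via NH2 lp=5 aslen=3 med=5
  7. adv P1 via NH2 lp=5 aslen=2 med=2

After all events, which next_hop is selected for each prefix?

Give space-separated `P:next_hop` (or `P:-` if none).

Op 1: best P0=NH1 P1=- P2=-
Op 2: best P0=- P1=- P2=-
Op 3: best P0=- P1=NH2 P2=-
Op 4: best P0=- P1=NH2 P2=NH1
Op 5: best P0=NH3 P1=NH2 P2=NH1
Op 6: best P0=NH2 P1=NH2 P2=NH1
Op 7: best P0=NH2 P1=NH2 P2=NH1

Answer: P0:NH2 P1:NH2 P2:NH1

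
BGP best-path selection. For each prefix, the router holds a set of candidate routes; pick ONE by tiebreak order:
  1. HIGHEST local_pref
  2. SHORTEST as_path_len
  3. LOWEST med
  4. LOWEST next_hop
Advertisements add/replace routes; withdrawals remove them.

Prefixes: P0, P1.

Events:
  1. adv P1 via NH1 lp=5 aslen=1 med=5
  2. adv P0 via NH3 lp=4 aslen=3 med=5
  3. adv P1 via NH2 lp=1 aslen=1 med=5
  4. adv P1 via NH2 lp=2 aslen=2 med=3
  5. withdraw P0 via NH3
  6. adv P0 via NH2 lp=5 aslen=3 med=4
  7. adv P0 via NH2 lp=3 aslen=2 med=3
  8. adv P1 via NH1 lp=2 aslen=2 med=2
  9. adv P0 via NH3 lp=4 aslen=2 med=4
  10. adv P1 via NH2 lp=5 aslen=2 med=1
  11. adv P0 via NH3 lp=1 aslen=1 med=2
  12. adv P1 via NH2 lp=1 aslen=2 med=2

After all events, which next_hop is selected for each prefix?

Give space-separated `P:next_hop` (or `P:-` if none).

Op 1: best P0=- P1=NH1
Op 2: best P0=NH3 P1=NH1
Op 3: best P0=NH3 P1=NH1
Op 4: best P0=NH3 P1=NH1
Op 5: best P0=- P1=NH1
Op 6: best P0=NH2 P1=NH1
Op 7: best P0=NH2 P1=NH1
Op 8: best P0=NH2 P1=NH1
Op 9: best P0=NH3 P1=NH1
Op 10: best P0=NH3 P1=NH2
Op 11: best P0=NH2 P1=NH2
Op 12: best P0=NH2 P1=NH1

Answer: P0:NH2 P1:NH1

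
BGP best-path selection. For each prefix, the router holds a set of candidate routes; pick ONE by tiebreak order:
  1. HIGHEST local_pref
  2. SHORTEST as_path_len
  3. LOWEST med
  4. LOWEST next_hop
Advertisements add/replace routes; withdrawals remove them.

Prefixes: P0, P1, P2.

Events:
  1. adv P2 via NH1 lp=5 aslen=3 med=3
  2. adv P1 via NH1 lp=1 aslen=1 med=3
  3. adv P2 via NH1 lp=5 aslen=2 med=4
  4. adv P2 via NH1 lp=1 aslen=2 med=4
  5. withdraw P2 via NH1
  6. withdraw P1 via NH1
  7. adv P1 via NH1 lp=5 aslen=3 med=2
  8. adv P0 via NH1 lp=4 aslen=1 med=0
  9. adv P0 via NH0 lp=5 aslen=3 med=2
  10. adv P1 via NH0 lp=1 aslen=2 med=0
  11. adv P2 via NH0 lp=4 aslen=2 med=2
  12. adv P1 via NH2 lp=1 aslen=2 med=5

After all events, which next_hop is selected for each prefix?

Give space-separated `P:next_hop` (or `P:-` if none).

Op 1: best P0=- P1=- P2=NH1
Op 2: best P0=- P1=NH1 P2=NH1
Op 3: best P0=- P1=NH1 P2=NH1
Op 4: best P0=- P1=NH1 P2=NH1
Op 5: best P0=- P1=NH1 P2=-
Op 6: best P0=- P1=- P2=-
Op 7: best P0=- P1=NH1 P2=-
Op 8: best P0=NH1 P1=NH1 P2=-
Op 9: best P0=NH0 P1=NH1 P2=-
Op 10: best P0=NH0 P1=NH1 P2=-
Op 11: best P0=NH0 P1=NH1 P2=NH0
Op 12: best P0=NH0 P1=NH1 P2=NH0

Answer: P0:NH0 P1:NH1 P2:NH0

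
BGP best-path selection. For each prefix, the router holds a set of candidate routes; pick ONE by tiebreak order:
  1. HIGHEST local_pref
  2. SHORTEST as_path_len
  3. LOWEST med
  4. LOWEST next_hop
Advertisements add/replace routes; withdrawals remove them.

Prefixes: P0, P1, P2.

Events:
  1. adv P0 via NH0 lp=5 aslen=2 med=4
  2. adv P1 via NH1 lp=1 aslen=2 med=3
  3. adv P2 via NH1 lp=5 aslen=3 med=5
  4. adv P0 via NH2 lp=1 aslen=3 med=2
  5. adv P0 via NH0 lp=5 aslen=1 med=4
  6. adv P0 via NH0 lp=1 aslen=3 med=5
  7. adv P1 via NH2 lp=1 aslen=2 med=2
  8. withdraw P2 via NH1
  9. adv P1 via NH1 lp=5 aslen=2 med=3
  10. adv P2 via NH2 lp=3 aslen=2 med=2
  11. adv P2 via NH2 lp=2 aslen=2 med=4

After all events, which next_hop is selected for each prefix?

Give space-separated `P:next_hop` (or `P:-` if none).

Op 1: best P0=NH0 P1=- P2=-
Op 2: best P0=NH0 P1=NH1 P2=-
Op 3: best P0=NH0 P1=NH1 P2=NH1
Op 4: best P0=NH0 P1=NH1 P2=NH1
Op 5: best P0=NH0 P1=NH1 P2=NH1
Op 6: best P0=NH2 P1=NH1 P2=NH1
Op 7: best P0=NH2 P1=NH2 P2=NH1
Op 8: best P0=NH2 P1=NH2 P2=-
Op 9: best P0=NH2 P1=NH1 P2=-
Op 10: best P0=NH2 P1=NH1 P2=NH2
Op 11: best P0=NH2 P1=NH1 P2=NH2

Answer: P0:NH2 P1:NH1 P2:NH2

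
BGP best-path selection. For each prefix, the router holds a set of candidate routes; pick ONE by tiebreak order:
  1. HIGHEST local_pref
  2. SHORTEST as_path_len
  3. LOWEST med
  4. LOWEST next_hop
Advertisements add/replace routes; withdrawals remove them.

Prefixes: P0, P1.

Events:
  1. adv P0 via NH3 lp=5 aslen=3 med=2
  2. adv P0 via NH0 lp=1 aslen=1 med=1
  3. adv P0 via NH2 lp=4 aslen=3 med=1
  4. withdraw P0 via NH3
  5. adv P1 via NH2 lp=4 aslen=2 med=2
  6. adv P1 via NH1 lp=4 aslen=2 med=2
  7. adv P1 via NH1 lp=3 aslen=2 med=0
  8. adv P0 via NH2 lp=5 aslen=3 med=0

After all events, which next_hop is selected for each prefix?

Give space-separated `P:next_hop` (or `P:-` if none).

Answer: P0:NH2 P1:NH2

Derivation:
Op 1: best P0=NH3 P1=-
Op 2: best P0=NH3 P1=-
Op 3: best P0=NH3 P1=-
Op 4: best P0=NH2 P1=-
Op 5: best P0=NH2 P1=NH2
Op 6: best P0=NH2 P1=NH1
Op 7: best P0=NH2 P1=NH2
Op 8: best P0=NH2 P1=NH2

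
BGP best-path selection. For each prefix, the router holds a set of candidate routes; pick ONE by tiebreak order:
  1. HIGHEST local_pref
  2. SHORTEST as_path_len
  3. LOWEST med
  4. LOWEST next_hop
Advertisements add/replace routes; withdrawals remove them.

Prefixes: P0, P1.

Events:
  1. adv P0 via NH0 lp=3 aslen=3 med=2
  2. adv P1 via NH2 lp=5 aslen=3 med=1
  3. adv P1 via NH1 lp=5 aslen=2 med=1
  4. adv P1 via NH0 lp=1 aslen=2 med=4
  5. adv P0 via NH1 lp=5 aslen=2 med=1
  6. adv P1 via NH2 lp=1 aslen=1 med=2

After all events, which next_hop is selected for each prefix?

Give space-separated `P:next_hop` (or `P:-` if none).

Answer: P0:NH1 P1:NH1

Derivation:
Op 1: best P0=NH0 P1=-
Op 2: best P0=NH0 P1=NH2
Op 3: best P0=NH0 P1=NH1
Op 4: best P0=NH0 P1=NH1
Op 5: best P0=NH1 P1=NH1
Op 6: best P0=NH1 P1=NH1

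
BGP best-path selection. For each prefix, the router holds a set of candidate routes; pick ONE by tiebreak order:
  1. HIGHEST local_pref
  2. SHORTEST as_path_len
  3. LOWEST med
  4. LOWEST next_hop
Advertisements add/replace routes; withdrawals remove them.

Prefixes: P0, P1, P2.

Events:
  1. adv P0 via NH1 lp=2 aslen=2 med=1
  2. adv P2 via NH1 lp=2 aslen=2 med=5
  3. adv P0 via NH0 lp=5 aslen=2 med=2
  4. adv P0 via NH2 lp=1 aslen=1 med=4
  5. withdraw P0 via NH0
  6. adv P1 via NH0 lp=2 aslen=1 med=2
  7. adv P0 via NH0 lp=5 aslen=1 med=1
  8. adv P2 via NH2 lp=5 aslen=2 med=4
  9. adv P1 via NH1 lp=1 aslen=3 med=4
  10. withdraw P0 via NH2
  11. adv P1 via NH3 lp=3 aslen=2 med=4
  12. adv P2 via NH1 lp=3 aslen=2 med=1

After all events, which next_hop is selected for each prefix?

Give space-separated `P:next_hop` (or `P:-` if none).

Op 1: best P0=NH1 P1=- P2=-
Op 2: best P0=NH1 P1=- P2=NH1
Op 3: best P0=NH0 P1=- P2=NH1
Op 4: best P0=NH0 P1=- P2=NH1
Op 5: best P0=NH1 P1=- P2=NH1
Op 6: best P0=NH1 P1=NH0 P2=NH1
Op 7: best P0=NH0 P1=NH0 P2=NH1
Op 8: best P0=NH0 P1=NH0 P2=NH2
Op 9: best P0=NH0 P1=NH0 P2=NH2
Op 10: best P0=NH0 P1=NH0 P2=NH2
Op 11: best P0=NH0 P1=NH3 P2=NH2
Op 12: best P0=NH0 P1=NH3 P2=NH2

Answer: P0:NH0 P1:NH3 P2:NH2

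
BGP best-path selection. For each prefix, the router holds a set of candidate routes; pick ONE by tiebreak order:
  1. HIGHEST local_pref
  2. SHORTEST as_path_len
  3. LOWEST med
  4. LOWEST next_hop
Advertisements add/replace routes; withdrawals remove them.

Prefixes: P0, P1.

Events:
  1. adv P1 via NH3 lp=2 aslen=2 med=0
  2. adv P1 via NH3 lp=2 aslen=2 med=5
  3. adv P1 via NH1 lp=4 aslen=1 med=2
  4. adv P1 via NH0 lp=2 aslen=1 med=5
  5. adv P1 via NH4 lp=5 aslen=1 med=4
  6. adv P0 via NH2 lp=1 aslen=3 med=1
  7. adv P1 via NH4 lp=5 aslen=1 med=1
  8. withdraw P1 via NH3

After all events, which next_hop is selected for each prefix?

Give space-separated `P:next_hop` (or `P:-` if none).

Answer: P0:NH2 P1:NH4

Derivation:
Op 1: best P0=- P1=NH3
Op 2: best P0=- P1=NH3
Op 3: best P0=- P1=NH1
Op 4: best P0=- P1=NH1
Op 5: best P0=- P1=NH4
Op 6: best P0=NH2 P1=NH4
Op 7: best P0=NH2 P1=NH4
Op 8: best P0=NH2 P1=NH4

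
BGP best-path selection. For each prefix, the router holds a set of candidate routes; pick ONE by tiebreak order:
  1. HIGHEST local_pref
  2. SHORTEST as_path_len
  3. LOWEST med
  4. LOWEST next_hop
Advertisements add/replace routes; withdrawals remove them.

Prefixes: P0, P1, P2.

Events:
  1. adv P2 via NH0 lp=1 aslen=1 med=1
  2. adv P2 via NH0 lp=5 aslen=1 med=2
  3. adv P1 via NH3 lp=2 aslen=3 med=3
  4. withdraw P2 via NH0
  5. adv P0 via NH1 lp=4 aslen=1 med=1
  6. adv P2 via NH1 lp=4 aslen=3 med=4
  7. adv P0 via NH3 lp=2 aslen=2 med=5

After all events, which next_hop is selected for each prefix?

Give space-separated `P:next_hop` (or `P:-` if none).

Answer: P0:NH1 P1:NH3 P2:NH1

Derivation:
Op 1: best P0=- P1=- P2=NH0
Op 2: best P0=- P1=- P2=NH0
Op 3: best P0=- P1=NH3 P2=NH0
Op 4: best P0=- P1=NH3 P2=-
Op 5: best P0=NH1 P1=NH3 P2=-
Op 6: best P0=NH1 P1=NH3 P2=NH1
Op 7: best P0=NH1 P1=NH3 P2=NH1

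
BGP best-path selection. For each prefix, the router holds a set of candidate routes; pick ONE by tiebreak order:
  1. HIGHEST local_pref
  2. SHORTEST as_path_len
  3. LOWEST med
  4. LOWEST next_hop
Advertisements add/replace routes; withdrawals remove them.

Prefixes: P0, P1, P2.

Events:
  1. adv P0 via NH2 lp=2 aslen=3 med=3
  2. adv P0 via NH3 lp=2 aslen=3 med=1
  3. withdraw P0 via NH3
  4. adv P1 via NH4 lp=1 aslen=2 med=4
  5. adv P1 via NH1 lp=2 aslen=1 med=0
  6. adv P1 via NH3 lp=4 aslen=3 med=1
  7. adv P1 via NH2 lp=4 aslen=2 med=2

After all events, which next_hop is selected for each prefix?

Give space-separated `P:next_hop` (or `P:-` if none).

Op 1: best P0=NH2 P1=- P2=-
Op 2: best P0=NH3 P1=- P2=-
Op 3: best P0=NH2 P1=- P2=-
Op 4: best P0=NH2 P1=NH4 P2=-
Op 5: best P0=NH2 P1=NH1 P2=-
Op 6: best P0=NH2 P1=NH3 P2=-
Op 7: best P0=NH2 P1=NH2 P2=-

Answer: P0:NH2 P1:NH2 P2:-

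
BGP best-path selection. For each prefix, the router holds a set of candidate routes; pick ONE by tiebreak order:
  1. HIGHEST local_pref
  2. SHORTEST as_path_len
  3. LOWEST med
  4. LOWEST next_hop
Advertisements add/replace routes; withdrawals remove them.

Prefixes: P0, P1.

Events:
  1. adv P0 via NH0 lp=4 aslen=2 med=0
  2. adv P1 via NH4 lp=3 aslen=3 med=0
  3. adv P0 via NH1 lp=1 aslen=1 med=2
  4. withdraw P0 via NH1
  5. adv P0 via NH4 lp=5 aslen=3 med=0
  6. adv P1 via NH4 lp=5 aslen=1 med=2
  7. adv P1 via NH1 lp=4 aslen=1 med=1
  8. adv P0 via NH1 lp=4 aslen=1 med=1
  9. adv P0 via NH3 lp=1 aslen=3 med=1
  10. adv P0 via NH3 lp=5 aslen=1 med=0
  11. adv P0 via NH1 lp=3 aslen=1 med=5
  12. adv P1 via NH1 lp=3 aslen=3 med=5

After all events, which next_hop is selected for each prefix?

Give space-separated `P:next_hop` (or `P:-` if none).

Answer: P0:NH3 P1:NH4

Derivation:
Op 1: best P0=NH0 P1=-
Op 2: best P0=NH0 P1=NH4
Op 3: best P0=NH0 P1=NH4
Op 4: best P0=NH0 P1=NH4
Op 5: best P0=NH4 P1=NH4
Op 6: best P0=NH4 P1=NH4
Op 7: best P0=NH4 P1=NH4
Op 8: best P0=NH4 P1=NH4
Op 9: best P0=NH4 P1=NH4
Op 10: best P0=NH3 P1=NH4
Op 11: best P0=NH3 P1=NH4
Op 12: best P0=NH3 P1=NH4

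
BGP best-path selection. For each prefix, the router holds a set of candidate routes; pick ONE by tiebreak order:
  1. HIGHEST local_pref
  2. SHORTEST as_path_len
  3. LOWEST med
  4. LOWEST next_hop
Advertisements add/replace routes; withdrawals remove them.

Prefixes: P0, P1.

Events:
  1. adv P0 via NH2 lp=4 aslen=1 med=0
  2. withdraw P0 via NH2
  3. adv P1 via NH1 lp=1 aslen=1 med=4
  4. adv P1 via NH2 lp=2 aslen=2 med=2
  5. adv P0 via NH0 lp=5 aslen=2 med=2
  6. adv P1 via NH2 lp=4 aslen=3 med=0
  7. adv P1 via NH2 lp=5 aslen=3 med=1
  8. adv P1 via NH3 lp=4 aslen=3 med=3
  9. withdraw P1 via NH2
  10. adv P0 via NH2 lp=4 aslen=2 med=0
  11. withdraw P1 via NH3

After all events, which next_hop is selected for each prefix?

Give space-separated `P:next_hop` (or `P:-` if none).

Answer: P0:NH0 P1:NH1

Derivation:
Op 1: best P0=NH2 P1=-
Op 2: best P0=- P1=-
Op 3: best P0=- P1=NH1
Op 4: best P0=- P1=NH2
Op 5: best P0=NH0 P1=NH2
Op 6: best P0=NH0 P1=NH2
Op 7: best P0=NH0 P1=NH2
Op 8: best P0=NH0 P1=NH2
Op 9: best P0=NH0 P1=NH3
Op 10: best P0=NH0 P1=NH3
Op 11: best P0=NH0 P1=NH1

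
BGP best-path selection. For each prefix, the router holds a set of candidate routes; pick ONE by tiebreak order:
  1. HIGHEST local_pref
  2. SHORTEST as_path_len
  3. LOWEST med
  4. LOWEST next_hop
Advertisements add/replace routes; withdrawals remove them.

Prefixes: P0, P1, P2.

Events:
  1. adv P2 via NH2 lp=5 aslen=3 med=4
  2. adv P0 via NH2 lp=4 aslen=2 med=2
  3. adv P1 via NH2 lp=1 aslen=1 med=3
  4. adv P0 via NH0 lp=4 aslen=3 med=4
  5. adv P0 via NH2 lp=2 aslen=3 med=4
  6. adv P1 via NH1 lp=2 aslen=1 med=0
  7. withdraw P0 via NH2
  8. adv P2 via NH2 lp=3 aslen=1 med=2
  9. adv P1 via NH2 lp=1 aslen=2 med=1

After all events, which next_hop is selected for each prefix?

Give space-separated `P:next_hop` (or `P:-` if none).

Op 1: best P0=- P1=- P2=NH2
Op 2: best P0=NH2 P1=- P2=NH2
Op 3: best P0=NH2 P1=NH2 P2=NH2
Op 4: best P0=NH2 P1=NH2 P2=NH2
Op 5: best P0=NH0 P1=NH2 P2=NH2
Op 6: best P0=NH0 P1=NH1 P2=NH2
Op 7: best P0=NH0 P1=NH1 P2=NH2
Op 8: best P0=NH0 P1=NH1 P2=NH2
Op 9: best P0=NH0 P1=NH1 P2=NH2

Answer: P0:NH0 P1:NH1 P2:NH2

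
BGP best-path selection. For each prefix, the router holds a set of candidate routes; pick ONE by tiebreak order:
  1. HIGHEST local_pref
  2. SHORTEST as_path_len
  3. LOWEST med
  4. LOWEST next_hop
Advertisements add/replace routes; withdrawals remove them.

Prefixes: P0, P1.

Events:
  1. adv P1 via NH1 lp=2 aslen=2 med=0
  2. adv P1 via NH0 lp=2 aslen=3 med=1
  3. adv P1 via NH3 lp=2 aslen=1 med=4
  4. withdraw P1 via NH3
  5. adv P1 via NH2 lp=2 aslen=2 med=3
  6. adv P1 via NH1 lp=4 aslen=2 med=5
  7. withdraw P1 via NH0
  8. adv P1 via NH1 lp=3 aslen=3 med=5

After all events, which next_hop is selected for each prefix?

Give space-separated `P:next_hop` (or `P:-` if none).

Op 1: best P0=- P1=NH1
Op 2: best P0=- P1=NH1
Op 3: best P0=- P1=NH3
Op 4: best P0=- P1=NH1
Op 5: best P0=- P1=NH1
Op 6: best P0=- P1=NH1
Op 7: best P0=- P1=NH1
Op 8: best P0=- P1=NH1

Answer: P0:- P1:NH1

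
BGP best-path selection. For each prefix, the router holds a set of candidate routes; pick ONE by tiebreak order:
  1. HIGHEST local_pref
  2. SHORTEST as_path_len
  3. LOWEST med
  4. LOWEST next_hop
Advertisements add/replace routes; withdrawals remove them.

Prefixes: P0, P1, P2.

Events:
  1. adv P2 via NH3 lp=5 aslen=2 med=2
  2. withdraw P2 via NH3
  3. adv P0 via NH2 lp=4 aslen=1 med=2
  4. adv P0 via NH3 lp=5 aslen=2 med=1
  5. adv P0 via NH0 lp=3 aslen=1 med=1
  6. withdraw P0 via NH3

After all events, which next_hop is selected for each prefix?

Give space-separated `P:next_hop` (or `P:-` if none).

Answer: P0:NH2 P1:- P2:-

Derivation:
Op 1: best P0=- P1=- P2=NH3
Op 2: best P0=- P1=- P2=-
Op 3: best P0=NH2 P1=- P2=-
Op 4: best P0=NH3 P1=- P2=-
Op 5: best P0=NH3 P1=- P2=-
Op 6: best P0=NH2 P1=- P2=-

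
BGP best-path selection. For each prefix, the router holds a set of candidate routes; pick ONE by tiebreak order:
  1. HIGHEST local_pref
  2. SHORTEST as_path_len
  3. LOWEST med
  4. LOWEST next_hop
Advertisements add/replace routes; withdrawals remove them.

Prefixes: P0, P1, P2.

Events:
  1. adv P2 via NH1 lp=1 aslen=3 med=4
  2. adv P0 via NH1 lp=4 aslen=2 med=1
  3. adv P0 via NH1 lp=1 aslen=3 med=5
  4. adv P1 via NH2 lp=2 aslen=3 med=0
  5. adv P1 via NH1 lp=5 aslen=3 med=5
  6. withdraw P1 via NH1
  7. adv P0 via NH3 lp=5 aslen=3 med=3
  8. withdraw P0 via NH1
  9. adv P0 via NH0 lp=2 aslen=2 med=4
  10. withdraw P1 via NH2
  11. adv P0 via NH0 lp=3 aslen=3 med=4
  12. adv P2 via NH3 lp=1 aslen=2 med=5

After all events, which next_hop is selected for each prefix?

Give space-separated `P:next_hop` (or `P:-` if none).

Op 1: best P0=- P1=- P2=NH1
Op 2: best P0=NH1 P1=- P2=NH1
Op 3: best P0=NH1 P1=- P2=NH1
Op 4: best P0=NH1 P1=NH2 P2=NH1
Op 5: best P0=NH1 P1=NH1 P2=NH1
Op 6: best P0=NH1 P1=NH2 P2=NH1
Op 7: best P0=NH3 P1=NH2 P2=NH1
Op 8: best P0=NH3 P1=NH2 P2=NH1
Op 9: best P0=NH3 P1=NH2 P2=NH1
Op 10: best P0=NH3 P1=- P2=NH1
Op 11: best P0=NH3 P1=- P2=NH1
Op 12: best P0=NH3 P1=- P2=NH3

Answer: P0:NH3 P1:- P2:NH3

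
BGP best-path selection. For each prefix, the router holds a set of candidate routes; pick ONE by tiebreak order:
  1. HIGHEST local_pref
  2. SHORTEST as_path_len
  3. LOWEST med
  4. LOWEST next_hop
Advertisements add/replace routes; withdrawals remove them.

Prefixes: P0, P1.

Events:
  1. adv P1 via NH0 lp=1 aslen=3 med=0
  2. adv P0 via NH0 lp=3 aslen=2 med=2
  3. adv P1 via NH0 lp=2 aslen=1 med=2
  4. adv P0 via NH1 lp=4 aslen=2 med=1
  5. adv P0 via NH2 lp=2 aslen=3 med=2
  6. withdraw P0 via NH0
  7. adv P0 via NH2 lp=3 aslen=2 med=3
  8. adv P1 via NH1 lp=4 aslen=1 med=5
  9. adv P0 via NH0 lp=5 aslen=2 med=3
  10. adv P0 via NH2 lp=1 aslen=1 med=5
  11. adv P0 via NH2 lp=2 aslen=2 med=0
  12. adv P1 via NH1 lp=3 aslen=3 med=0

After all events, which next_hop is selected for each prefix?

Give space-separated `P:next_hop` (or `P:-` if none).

Answer: P0:NH0 P1:NH1

Derivation:
Op 1: best P0=- P1=NH0
Op 2: best P0=NH0 P1=NH0
Op 3: best P0=NH0 P1=NH0
Op 4: best P0=NH1 P1=NH0
Op 5: best P0=NH1 P1=NH0
Op 6: best P0=NH1 P1=NH0
Op 7: best P0=NH1 P1=NH0
Op 8: best P0=NH1 P1=NH1
Op 9: best P0=NH0 P1=NH1
Op 10: best P0=NH0 P1=NH1
Op 11: best P0=NH0 P1=NH1
Op 12: best P0=NH0 P1=NH1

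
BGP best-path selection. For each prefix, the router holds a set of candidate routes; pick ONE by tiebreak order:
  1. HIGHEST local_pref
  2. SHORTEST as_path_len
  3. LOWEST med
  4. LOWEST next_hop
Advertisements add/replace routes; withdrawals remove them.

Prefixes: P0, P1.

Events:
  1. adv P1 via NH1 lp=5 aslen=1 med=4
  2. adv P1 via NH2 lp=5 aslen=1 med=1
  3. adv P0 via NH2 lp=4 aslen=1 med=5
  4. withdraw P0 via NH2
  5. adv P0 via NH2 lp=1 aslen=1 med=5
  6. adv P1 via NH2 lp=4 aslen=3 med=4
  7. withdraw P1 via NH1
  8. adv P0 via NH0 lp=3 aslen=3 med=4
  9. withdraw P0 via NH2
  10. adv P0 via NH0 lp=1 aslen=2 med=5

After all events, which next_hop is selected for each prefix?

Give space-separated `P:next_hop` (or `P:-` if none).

Answer: P0:NH0 P1:NH2

Derivation:
Op 1: best P0=- P1=NH1
Op 2: best P0=- P1=NH2
Op 3: best P0=NH2 P1=NH2
Op 4: best P0=- P1=NH2
Op 5: best P0=NH2 P1=NH2
Op 6: best P0=NH2 P1=NH1
Op 7: best P0=NH2 P1=NH2
Op 8: best P0=NH0 P1=NH2
Op 9: best P0=NH0 P1=NH2
Op 10: best P0=NH0 P1=NH2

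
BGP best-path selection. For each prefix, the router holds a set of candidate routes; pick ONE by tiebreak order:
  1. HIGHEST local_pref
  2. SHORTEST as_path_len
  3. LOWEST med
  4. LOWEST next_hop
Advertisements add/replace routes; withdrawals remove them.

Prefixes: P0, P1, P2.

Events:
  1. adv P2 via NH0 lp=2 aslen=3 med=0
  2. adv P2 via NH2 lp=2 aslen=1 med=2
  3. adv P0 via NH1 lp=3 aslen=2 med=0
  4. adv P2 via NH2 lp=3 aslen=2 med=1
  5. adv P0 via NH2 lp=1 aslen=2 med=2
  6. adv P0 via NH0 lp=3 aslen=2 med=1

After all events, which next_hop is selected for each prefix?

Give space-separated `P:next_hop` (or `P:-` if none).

Answer: P0:NH1 P1:- P2:NH2

Derivation:
Op 1: best P0=- P1=- P2=NH0
Op 2: best P0=- P1=- P2=NH2
Op 3: best P0=NH1 P1=- P2=NH2
Op 4: best P0=NH1 P1=- P2=NH2
Op 5: best P0=NH1 P1=- P2=NH2
Op 6: best P0=NH1 P1=- P2=NH2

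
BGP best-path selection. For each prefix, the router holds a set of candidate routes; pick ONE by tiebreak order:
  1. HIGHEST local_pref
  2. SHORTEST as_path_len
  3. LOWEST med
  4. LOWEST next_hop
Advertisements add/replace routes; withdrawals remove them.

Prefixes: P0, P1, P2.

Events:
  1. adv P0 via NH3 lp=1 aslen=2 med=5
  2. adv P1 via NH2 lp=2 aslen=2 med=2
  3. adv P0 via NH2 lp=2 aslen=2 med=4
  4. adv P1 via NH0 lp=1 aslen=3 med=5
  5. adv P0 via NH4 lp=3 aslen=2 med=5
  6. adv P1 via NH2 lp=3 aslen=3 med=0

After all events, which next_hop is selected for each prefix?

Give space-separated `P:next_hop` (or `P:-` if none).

Answer: P0:NH4 P1:NH2 P2:-

Derivation:
Op 1: best P0=NH3 P1=- P2=-
Op 2: best P0=NH3 P1=NH2 P2=-
Op 3: best P0=NH2 P1=NH2 P2=-
Op 4: best P0=NH2 P1=NH2 P2=-
Op 5: best P0=NH4 P1=NH2 P2=-
Op 6: best P0=NH4 P1=NH2 P2=-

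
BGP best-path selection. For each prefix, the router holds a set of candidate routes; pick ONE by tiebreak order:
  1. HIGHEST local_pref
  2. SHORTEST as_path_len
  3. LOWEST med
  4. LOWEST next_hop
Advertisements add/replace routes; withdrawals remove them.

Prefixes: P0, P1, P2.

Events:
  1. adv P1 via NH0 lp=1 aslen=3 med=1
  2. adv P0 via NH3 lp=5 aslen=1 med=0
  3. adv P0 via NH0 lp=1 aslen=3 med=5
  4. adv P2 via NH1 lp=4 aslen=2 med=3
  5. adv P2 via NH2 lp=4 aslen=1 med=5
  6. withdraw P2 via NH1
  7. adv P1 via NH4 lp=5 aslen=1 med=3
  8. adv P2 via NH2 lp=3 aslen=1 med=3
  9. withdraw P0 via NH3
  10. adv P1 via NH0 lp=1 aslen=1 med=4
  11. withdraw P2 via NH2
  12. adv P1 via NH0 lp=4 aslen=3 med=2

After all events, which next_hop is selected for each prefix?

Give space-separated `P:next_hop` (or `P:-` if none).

Answer: P0:NH0 P1:NH4 P2:-

Derivation:
Op 1: best P0=- P1=NH0 P2=-
Op 2: best P0=NH3 P1=NH0 P2=-
Op 3: best P0=NH3 P1=NH0 P2=-
Op 4: best P0=NH3 P1=NH0 P2=NH1
Op 5: best P0=NH3 P1=NH0 P2=NH2
Op 6: best P0=NH3 P1=NH0 P2=NH2
Op 7: best P0=NH3 P1=NH4 P2=NH2
Op 8: best P0=NH3 P1=NH4 P2=NH2
Op 9: best P0=NH0 P1=NH4 P2=NH2
Op 10: best P0=NH0 P1=NH4 P2=NH2
Op 11: best P0=NH0 P1=NH4 P2=-
Op 12: best P0=NH0 P1=NH4 P2=-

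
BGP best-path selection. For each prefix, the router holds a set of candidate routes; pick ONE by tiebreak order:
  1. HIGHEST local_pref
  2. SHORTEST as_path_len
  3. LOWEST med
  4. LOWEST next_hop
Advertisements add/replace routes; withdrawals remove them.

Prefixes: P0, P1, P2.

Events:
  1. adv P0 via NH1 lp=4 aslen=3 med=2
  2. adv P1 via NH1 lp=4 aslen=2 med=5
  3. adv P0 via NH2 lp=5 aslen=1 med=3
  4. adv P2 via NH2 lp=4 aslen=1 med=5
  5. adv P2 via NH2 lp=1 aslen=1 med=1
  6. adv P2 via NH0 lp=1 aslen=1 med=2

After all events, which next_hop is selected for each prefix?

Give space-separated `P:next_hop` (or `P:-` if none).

Op 1: best P0=NH1 P1=- P2=-
Op 2: best P0=NH1 P1=NH1 P2=-
Op 3: best P0=NH2 P1=NH1 P2=-
Op 4: best P0=NH2 P1=NH1 P2=NH2
Op 5: best P0=NH2 P1=NH1 P2=NH2
Op 6: best P0=NH2 P1=NH1 P2=NH2

Answer: P0:NH2 P1:NH1 P2:NH2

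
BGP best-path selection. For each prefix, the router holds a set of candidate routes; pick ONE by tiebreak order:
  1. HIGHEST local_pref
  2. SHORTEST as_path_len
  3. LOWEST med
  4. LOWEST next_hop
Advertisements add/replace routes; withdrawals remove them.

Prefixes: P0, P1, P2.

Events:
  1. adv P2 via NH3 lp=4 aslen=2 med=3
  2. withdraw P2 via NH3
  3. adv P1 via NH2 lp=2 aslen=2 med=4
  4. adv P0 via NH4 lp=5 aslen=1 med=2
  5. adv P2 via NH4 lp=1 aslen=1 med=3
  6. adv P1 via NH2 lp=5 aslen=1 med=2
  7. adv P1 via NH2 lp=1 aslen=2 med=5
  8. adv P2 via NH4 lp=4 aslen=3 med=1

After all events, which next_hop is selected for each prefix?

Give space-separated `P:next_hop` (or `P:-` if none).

Answer: P0:NH4 P1:NH2 P2:NH4

Derivation:
Op 1: best P0=- P1=- P2=NH3
Op 2: best P0=- P1=- P2=-
Op 3: best P0=- P1=NH2 P2=-
Op 4: best P0=NH4 P1=NH2 P2=-
Op 5: best P0=NH4 P1=NH2 P2=NH4
Op 6: best P0=NH4 P1=NH2 P2=NH4
Op 7: best P0=NH4 P1=NH2 P2=NH4
Op 8: best P0=NH4 P1=NH2 P2=NH4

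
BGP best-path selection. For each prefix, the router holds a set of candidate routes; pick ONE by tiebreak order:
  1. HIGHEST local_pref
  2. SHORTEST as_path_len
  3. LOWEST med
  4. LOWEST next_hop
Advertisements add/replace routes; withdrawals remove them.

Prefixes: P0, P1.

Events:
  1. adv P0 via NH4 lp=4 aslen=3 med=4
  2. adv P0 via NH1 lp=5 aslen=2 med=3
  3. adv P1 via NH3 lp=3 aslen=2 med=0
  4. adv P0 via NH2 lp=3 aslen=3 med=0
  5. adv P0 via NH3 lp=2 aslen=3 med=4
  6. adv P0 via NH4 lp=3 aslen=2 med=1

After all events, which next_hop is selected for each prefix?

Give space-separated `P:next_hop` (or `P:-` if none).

Answer: P0:NH1 P1:NH3

Derivation:
Op 1: best P0=NH4 P1=-
Op 2: best P0=NH1 P1=-
Op 3: best P0=NH1 P1=NH3
Op 4: best P0=NH1 P1=NH3
Op 5: best P0=NH1 P1=NH3
Op 6: best P0=NH1 P1=NH3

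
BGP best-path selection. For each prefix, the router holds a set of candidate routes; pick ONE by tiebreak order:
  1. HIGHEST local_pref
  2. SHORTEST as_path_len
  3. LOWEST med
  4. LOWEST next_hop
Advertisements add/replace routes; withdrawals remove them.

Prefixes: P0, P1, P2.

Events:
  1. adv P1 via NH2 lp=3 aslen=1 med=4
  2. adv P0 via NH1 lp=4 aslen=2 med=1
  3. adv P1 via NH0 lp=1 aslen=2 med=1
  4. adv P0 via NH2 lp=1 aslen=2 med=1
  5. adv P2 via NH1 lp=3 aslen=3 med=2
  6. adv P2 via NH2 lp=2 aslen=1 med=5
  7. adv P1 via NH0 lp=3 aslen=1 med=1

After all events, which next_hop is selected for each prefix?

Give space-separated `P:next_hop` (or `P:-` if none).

Answer: P0:NH1 P1:NH0 P2:NH1

Derivation:
Op 1: best P0=- P1=NH2 P2=-
Op 2: best P0=NH1 P1=NH2 P2=-
Op 3: best P0=NH1 P1=NH2 P2=-
Op 4: best P0=NH1 P1=NH2 P2=-
Op 5: best P0=NH1 P1=NH2 P2=NH1
Op 6: best P0=NH1 P1=NH2 P2=NH1
Op 7: best P0=NH1 P1=NH0 P2=NH1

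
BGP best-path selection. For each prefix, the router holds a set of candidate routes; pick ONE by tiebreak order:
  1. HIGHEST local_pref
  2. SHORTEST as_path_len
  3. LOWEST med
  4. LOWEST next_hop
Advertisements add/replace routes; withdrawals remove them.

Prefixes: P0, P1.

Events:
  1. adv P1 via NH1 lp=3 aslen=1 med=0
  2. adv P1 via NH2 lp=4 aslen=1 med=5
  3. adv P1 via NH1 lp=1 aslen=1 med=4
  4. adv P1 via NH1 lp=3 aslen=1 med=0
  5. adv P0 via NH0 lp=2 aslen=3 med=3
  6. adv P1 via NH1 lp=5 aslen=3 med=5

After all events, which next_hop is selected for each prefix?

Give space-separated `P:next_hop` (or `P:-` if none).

Answer: P0:NH0 P1:NH1

Derivation:
Op 1: best P0=- P1=NH1
Op 2: best P0=- P1=NH2
Op 3: best P0=- P1=NH2
Op 4: best P0=- P1=NH2
Op 5: best P0=NH0 P1=NH2
Op 6: best P0=NH0 P1=NH1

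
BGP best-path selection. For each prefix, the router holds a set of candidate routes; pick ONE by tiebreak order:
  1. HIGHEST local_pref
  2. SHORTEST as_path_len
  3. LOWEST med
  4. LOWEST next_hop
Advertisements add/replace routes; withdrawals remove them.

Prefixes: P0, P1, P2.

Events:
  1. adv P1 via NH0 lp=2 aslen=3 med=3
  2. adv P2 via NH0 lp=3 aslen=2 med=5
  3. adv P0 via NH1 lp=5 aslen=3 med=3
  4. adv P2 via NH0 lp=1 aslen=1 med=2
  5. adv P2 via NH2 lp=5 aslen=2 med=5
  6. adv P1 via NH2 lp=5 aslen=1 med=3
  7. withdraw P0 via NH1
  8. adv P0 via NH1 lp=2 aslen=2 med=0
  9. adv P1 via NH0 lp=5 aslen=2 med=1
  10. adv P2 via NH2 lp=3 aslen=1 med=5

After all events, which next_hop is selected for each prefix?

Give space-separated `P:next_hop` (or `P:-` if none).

Op 1: best P0=- P1=NH0 P2=-
Op 2: best P0=- P1=NH0 P2=NH0
Op 3: best P0=NH1 P1=NH0 P2=NH0
Op 4: best P0=NH1 P1=NH0 P2=NH0
Op 5: best P0=NH1 P1=NH0 P2=NH2
Op 6: best P0=NH1 P1=NH2 P2=NH2
Op 7: best P0=- P1=NH2 P2=NH2
Op 8: best P0=NH1 P1=NH2 P2=NH2
Op 9: best P0=NH1 P1=NH2 P2=NH2
Op 10: best P0=NH1 P1=NH2 P2=NH2

Answer: P0:NH1 P1:NH2 P2:NH2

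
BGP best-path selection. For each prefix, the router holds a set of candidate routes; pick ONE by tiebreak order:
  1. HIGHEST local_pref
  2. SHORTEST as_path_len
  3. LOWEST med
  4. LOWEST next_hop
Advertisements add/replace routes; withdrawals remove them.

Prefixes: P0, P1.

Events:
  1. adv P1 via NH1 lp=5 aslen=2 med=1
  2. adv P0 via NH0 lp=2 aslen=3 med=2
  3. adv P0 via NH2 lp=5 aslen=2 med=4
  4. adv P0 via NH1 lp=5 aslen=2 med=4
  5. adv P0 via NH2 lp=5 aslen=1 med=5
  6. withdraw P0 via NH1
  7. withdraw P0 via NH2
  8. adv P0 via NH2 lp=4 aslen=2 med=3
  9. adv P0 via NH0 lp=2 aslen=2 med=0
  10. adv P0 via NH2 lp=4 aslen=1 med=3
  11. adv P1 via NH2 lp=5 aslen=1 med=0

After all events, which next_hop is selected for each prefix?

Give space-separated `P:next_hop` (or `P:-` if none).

Op 1: best P0=- P1=NH1
Op 2: best P0=NH0 P1=NH1
Op 3: best P0=NH2 P1=NH1
Op 4: best P0=NH1 P1=NH1
Op 5: best P0=NH2 P1=NH1
Op 6: best P0=NH2 P1=NH1
Op 7: best P0=NH0 P1=NH1
Op 8: best P0=NH2 P1=NH1
Op 9: best P0=NH2 P1=NH1
Op 10: best P0=NH2 P1=NH1
Op 11: best P0=NH2 P1=NH2

Answer: P0:NH2 P1:NH2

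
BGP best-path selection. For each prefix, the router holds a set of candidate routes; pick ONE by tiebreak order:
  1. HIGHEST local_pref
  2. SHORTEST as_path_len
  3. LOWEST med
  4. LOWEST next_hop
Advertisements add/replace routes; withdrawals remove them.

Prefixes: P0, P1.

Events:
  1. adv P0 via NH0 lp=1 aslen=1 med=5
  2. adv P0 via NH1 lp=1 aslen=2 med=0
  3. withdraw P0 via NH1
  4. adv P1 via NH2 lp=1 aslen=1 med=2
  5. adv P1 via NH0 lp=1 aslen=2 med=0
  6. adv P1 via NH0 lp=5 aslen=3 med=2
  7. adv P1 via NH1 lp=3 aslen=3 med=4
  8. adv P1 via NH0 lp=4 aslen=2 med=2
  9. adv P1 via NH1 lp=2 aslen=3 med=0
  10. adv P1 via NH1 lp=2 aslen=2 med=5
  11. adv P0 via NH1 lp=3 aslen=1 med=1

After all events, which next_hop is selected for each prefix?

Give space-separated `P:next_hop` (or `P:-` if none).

Op 1: best P0=NH0 P1=-
Op 2: best P0=NH0 P1=-
Op 3: best P0=NH0 P1=-
Op 4: best P0=NH0 P1=NH2
Op 5: best P0=NH0 P1=NH2
Op 6: best P0=NH0 P1=NH0
Op 7: best P0=NH0 P1=NH0
Op 8: best P0=NH0 P1=NH0
Op 9: best P0=NH0 P1=NH0
Op 10: best P0=NH0 P1=NH0
Op 11: best P0=NH1 P1=NH0

Answer: P0:NH1 P1:NH0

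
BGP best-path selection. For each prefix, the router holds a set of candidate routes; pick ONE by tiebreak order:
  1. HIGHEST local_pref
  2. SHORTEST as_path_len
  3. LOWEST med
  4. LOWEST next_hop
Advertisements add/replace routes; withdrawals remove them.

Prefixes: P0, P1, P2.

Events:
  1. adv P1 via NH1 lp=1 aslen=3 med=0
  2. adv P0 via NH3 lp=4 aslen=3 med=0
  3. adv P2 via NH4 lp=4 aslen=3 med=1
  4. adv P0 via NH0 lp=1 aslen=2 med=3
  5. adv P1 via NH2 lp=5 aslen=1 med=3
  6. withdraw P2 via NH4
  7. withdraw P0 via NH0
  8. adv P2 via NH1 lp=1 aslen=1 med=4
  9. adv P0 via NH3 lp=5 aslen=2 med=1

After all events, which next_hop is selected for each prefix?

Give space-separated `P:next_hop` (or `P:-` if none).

Answer: P0:NH3 P1:NH2 P2:NH1

Derivation:
Op 1: best P0=- P1=NH1 P2=-
Op 2: best P0=NH3 P1=NH1 P2=-
Op 3: best P0=NH3 P1=NH1 P2=NH4
Op 4: best P0=NH3 P1=NH1 P2=NH4
Op 5: best P0=NH3 P1=NH2 P2=NH4
Op 6: best P0=NH3 P1=NH2 P2=-
Op 7: best P0=NH3 P1=NH2 P2=-
Op 8: best P0=NH3 P1=NH2 P2=NH1
Op 9: best P0=NH3 P1=NH2 P2=NH1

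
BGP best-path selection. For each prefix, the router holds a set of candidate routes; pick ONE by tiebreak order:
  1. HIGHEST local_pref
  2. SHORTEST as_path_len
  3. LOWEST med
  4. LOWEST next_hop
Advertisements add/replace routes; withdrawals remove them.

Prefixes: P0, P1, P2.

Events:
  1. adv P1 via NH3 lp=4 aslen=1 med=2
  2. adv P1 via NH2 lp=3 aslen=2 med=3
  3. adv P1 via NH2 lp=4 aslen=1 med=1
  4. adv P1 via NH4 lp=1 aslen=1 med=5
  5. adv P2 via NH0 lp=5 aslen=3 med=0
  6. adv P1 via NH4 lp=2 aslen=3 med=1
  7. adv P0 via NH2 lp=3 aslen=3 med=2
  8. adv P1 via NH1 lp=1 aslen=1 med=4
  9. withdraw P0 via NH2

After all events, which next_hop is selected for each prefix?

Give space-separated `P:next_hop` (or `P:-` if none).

Op 1: best P0=- P1=NH3 P2=-
Op 2: best P0=- P1=NH3 P2=-
Op 3: best P0=- P1=NH2 P2=-
Op 4: best P0=- P1=NH2 P2=-
Op 5: best P0=- P1=NH2 P2=NH0
Op 6: best P0=- P1=NH2 P2=NH0
Op 7: best P0=NH2 P1=NH2 P2=NH0
Op 8: best P0=NH2 P1=NH2 P2=NH0
Op 9: best P0=- P1=NH2 P2=NH0

Answer: P0:- P1:NH2 P2:NH0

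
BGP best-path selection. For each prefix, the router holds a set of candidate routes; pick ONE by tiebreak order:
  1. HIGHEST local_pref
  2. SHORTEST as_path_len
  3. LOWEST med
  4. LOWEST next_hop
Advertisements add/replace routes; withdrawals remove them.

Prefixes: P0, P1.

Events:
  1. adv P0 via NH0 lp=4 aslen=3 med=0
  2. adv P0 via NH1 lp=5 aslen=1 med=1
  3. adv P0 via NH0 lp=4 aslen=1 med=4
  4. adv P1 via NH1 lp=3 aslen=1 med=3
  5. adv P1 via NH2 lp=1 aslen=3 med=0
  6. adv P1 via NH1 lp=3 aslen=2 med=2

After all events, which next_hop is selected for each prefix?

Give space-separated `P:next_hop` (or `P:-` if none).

Op 1: best P0=NH0 P1=-
Op 2: best P0=NH1 P1=-
Op 3: best P0=NH1 P1=-
Op 4: best P0=NH1 P1=NH1
Op 5: best P0=NH1 P1=NH1
Op 6: best P0=NH1 P1=NH1

Answer: P0:NH1 P1:NH1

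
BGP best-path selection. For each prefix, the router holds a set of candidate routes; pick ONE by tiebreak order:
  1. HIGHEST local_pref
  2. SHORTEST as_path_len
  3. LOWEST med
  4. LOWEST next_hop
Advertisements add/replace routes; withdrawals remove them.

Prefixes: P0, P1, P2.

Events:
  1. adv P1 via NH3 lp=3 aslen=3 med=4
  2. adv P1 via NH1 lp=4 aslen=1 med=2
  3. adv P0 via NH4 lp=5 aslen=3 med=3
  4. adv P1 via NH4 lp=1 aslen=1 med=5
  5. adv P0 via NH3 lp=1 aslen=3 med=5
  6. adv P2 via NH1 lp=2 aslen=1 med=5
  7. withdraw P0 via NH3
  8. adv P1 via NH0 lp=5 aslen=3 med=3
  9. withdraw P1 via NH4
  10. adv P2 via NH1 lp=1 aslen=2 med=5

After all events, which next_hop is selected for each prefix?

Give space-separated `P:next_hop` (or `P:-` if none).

Answer: P0:NH4 P1:NH0 P2:NH1

Derivation:
Op 1: best P0=- P1=NH3 P2=-
Op 2: best P0=- P1=NH1 P2=-
Op 3: best P0=NH4 P1=NH1 P2=-
Op 4: best P0=NH4 P1=NH1 P2=-
Op 5: best P0=NH4 P1=NH1 P2=-
Op 6: best P0=NH4 P1=NH1 P2=NH1
Op 7: best P0=NH4 P1=NH1 P2=NH1
Op 8: best P0=NH4 P1=NH0 P2=NH1
Op 9: best P0=NH4 P1=NH0 P2=NH1
Op 10: best P0=NH4 P1=NH0 P2=NH1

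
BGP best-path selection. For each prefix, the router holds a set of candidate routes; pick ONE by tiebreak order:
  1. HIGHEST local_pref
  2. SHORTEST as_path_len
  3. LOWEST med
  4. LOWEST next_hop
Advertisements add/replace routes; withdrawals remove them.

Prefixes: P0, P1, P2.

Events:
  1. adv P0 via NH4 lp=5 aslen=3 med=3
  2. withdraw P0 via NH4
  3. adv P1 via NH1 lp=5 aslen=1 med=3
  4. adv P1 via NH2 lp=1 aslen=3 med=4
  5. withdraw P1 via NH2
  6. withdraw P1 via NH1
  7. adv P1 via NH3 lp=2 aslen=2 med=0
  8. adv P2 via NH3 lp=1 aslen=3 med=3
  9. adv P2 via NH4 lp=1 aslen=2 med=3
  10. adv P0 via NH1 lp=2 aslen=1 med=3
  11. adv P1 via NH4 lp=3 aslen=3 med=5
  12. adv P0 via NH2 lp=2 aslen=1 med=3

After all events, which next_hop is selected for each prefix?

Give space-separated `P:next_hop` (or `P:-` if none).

Answer: P0:NH1 P1:NH4 P2:NH4

Derivation:
Op 1: best P0=NH4 P1=- P2=-
Op 2: best P0=- P1=- P2=-
Op 3: best P0=- P1=NH1 P2=-
Op 4: best P0=- P1=NH1 P2=-
Op 5: best P0=- P1=NH1 P2=-
Op 6: best P0=- P1=- P2=-
Op 7: best P0=- P1=NH3 P2=-
Op 8: best P0=- P1=NH3 P2=NH3
Op 9: best P0=- P1=NH3 P2=NH4
Op 10: best P0=NH1 P1=NH3 P2=NH4
Op 11: best P0=NH1 P1=NH4 P2=NH4
Op 12: best P0=NH1 P1=NH4 P2=NH4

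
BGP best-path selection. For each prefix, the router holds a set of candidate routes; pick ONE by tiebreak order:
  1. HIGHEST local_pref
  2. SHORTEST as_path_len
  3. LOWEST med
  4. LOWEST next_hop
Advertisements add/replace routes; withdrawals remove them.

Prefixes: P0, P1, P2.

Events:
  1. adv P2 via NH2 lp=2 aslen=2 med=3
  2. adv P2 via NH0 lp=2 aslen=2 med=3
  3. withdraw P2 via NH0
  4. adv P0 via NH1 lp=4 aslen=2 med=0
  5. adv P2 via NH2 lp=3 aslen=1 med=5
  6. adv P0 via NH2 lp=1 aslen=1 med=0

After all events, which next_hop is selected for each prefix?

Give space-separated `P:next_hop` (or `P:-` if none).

Answer: P0:NH1 P1:- P2:NH2

Derivation:
Op 1: best P0=- P1=- P2=NH2
Op 2: best P0=- P1=- P2=NH0
Op 3: best P0=- P1=- P2=NH2
Op 4: best P0=NH1 P1=- P2=NH2
Op 5: best P0=NH1 P1=- P2=NH2
Op 6: best P0=NH1 P1=- P2=NH2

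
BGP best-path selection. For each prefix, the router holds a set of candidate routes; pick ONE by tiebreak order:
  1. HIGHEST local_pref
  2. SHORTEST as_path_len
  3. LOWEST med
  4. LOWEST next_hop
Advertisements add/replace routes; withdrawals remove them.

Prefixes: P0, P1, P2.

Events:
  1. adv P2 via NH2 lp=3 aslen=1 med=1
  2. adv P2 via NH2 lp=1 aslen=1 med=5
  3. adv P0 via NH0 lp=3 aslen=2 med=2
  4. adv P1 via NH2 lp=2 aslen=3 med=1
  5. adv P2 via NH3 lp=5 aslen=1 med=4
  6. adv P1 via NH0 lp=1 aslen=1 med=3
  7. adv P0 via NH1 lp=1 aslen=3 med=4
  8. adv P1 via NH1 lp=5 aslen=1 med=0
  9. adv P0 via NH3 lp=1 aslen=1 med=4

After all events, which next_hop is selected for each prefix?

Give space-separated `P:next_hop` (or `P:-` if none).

Answer: P0:NH0 P1:NH1 P2:NH3

Derivation:
Op 1: best P0=- P1=- P2=NH2
Op 2: best P0=- P1=- P2=NH2
Op 3: best P0=NH0 P1=- P2=NH2
Op 4: best P0=NH0 P1=NH2 P2=NH2
Op 5: best P0=NH0 P1=NH2 P2=NH3
Op 6: best P0=NH0 P1=NH2 P2=NH3
Op 7: best P0=NH0 P1=NH2 P2=NH3
Op 8: best P0=NH0 P1=NH1 P2=NH3
Op 9: best P0=NH0 P1=NH1 P2=NH3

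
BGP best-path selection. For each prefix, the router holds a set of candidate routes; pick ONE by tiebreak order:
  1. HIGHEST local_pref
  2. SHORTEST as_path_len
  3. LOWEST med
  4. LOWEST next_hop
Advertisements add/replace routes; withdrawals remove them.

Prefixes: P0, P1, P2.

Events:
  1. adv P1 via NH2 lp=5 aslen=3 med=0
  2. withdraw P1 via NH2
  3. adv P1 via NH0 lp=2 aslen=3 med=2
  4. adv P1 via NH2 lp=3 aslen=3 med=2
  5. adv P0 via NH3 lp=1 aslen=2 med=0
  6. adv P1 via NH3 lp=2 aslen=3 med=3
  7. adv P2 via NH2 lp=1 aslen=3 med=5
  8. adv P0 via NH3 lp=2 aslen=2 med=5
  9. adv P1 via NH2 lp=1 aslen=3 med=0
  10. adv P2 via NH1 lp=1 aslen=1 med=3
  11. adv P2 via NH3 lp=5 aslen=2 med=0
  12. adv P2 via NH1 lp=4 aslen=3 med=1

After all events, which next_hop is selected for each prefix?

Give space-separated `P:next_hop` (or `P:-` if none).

Answer: P0:NH3 P1:NH0 P2:NH3

Derivation:
Op 1: best P0=- P1=NH2 P2=-
Op 2: best P0=- P1=- P2=-
Op 3: best P0=- P1=NH0 P2=-
Op 4: best P0=- P1=NH2 P2=-
Op 5: best P0=NH3 P1=NH2 P2=-
Op 6: best P0=NH3 P1=NH2 P2=-
Op 7: best P0=NH3 P1=NH2 P2=NH2
Op 8: best P0=NH3 P1=NH2 P2=NH2
Op 9: best P0=NH3 P1=NH0 P2=NH2
Op 10: best P0=NH3 P1=NH0 P2=NH1
Op 11: best P0=NH3 P1=NH0 P2=NH3
Op 12: best P0=NH3 P1=NH0 P2=NH3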